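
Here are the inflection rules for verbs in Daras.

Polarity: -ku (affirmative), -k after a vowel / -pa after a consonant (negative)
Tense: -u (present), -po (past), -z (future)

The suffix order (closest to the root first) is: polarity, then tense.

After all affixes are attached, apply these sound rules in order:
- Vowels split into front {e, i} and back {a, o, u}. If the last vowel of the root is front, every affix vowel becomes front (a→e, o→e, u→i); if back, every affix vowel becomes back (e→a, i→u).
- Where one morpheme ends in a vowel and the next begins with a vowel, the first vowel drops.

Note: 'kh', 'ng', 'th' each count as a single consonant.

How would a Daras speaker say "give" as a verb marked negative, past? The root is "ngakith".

Attach polarity negative -pa (after consonant 'th') → ngakithpa.
Attach tense past -po → ngakithpapo.
Apply vowel harmony: ngakithpapo → ngakithpepe.
Vowel deletion: no change.

ngakithpepe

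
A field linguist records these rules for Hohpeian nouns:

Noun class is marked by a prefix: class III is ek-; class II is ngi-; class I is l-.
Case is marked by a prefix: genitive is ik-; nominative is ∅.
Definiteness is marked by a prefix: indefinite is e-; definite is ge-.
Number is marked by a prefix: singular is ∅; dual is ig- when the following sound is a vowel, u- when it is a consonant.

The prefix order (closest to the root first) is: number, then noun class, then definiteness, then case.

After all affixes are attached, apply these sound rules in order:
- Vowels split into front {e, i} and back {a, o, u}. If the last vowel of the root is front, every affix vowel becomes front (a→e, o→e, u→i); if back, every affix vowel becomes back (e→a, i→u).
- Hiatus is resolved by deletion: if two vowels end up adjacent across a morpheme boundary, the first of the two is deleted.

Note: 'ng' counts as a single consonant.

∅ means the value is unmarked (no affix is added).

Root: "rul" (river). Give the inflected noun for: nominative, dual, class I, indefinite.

alurul

Attach number dual u- (before consonant 'r') → urul.
Attach noun class class I l- → lurul.
Attach definiteness indefinite e- → elurul.
case = nominative: zero marking, form stays elurul.
Apply vowel harmony: elurul → alurul.
Vowel deletion: no change.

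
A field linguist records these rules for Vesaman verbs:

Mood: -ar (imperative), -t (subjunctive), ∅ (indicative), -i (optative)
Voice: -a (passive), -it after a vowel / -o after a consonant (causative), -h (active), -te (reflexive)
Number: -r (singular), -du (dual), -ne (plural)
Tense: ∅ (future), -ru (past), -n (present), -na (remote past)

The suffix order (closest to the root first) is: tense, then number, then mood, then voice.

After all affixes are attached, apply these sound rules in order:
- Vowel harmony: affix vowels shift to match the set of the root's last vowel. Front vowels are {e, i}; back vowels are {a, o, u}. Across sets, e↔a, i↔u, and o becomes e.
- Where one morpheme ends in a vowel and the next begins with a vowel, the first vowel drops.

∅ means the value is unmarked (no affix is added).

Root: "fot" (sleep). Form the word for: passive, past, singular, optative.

fotrura

Attach tense past -ru → fotru.
Attach number singular -r → fotrur.
Attach mood optative -i → fotruri.
Attach voice passive -a → fotruria.
Apply vowel harmony: fotruria → fotrurua.
Apply vowel deletion: fotrurua → fotrura.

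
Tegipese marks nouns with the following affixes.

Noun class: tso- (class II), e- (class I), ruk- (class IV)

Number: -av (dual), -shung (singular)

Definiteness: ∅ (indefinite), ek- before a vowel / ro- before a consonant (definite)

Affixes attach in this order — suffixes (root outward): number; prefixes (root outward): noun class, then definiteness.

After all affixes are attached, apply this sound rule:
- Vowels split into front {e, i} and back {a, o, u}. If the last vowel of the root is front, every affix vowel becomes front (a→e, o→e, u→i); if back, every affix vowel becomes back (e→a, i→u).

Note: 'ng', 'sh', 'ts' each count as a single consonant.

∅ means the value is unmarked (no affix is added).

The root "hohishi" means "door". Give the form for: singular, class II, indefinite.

Attach noun class class II tso- → tsohohishi.
definiteness = indefinite: zero marking, form stays tsohohishi.
Attach number singular -shung → tsohohishishung.
Apply vowel harmony: tsohohishishung → tsehohishishing.

tsehohishishing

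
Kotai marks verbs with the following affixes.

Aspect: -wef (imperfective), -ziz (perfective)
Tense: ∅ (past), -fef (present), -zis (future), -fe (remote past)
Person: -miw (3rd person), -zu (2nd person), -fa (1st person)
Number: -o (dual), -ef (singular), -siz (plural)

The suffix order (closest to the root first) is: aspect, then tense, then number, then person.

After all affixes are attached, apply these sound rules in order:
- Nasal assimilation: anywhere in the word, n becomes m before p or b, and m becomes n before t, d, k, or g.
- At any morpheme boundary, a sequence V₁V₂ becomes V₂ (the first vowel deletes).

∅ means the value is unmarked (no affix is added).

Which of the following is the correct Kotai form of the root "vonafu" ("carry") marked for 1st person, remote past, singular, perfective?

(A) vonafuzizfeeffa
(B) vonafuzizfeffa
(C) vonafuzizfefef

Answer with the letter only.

B

Attach aspect perfective -ziz → vonafuziz.
Attach tense remote past -fe → vonafuzizfe.
Attach number singular -ef → vonafuzizfeef.
Attach person 1st person -fa → vonafuzizfeeffa.
Nasal assimilation: no change.
Apply vowel deletion: vonafuzizfeeffa → vonafuzizfeffa.
So the correct form is vonafuzizfeffa, option (B).
(C) vonafuzizfefef is wrong: it has the affixes in the wrong order.
(A) vonafuzizfeeffa is wrong: it fails to apply the sound rule(s).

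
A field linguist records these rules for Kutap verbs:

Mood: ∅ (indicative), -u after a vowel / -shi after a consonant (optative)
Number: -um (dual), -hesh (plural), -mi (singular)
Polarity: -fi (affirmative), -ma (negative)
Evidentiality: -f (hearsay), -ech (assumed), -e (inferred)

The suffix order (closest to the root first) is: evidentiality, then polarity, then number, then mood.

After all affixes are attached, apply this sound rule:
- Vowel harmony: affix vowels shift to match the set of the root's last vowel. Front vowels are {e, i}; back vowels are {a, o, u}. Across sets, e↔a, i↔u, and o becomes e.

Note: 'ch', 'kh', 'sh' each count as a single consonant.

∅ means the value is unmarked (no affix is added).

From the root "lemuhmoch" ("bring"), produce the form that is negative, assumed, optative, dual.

Attach evidentiality assumed -ech → lemuhmochech.
Attach polarity negative -ma → lemuhmochechma.
Attach number dual -um → lemuhmochechmaum.
Attach mood optative -shi (after consonant 'm') → lemuhmochechmaumshi.
Apply vowel harmony: lemuhmochechmaumshi → lemuhmochachmaumshu.

lemuhmochachmaumshu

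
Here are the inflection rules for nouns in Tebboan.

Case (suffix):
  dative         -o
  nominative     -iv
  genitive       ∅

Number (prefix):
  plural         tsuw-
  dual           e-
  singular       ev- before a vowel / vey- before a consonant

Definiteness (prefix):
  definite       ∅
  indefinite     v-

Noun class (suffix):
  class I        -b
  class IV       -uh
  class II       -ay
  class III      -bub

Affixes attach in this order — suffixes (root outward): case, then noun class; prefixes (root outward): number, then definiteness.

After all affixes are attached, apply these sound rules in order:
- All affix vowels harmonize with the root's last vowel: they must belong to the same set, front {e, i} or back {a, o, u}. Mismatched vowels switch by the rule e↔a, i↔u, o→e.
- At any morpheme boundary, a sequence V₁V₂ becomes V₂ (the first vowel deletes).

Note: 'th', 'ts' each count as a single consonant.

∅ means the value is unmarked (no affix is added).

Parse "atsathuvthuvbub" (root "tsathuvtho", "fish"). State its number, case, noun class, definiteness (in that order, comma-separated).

dual, nominative, class III, definite

Segment: e-tsathuvtho-iv-bub.
number: e- → dual.
case: -iv → nominative.
noun class: -bub → class III.
definiteness: ∅ → definite.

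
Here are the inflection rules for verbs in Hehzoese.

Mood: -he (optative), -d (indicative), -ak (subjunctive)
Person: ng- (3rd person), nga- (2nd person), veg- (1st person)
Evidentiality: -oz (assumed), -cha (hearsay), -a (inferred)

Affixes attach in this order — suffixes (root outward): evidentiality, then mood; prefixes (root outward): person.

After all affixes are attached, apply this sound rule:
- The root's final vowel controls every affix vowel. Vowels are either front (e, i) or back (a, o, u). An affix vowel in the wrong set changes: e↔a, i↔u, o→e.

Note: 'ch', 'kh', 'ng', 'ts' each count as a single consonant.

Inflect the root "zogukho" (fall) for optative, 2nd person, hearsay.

Attach person 2nd person nga- → ngazogukho.
Attach evidentiality hearsay -cha → ngazogukhocha.
Attach mood optative -he → ngazogukhochahe.
Apply vowel harmony: ngazogukhochahe → ngazogukhochaha.

ngazogukhochaha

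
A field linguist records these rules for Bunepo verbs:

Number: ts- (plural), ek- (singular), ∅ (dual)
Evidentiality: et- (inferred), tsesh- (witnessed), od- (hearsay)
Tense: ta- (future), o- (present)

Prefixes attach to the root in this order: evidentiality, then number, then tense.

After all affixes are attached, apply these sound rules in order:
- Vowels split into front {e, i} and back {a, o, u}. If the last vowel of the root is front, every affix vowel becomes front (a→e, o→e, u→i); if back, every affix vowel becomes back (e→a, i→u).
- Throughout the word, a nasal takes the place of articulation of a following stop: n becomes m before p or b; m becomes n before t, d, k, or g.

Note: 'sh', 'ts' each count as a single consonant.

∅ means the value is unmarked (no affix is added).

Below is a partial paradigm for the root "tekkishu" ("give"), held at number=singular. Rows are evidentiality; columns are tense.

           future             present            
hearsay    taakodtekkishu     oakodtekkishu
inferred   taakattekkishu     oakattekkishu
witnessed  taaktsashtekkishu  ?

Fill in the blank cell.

oaktsashtekkishu

Attach evidentiality witnessed tsesh- → tseshtekkishu.
Attach number singular ek- → ektseshtekkishu.
Attach tense present o- → oektseshtekkishu.
Apply vowel harmony: oektseshtekkishu → oaktsashtekkishu.
Nasal assimilation: no change.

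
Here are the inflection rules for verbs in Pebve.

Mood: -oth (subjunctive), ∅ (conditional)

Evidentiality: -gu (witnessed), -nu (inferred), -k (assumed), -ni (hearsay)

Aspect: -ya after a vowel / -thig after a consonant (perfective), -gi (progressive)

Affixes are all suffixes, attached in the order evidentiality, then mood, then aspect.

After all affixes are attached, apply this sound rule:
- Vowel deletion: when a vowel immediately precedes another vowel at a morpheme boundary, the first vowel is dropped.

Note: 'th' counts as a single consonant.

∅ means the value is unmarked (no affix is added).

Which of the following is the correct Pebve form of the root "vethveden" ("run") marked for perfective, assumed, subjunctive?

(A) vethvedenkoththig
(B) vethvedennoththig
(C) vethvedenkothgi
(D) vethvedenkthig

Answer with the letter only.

A

Attach evidentiality assumed -k → vethvedenk.
Attach mood subjunctive -oth → vethvedenkoth.
Attach aspect perfective -thig (after consonant 'th') → vethvedenkoththig.
Vowel deletion: no change.
So the correct form is vethvedenkoththig, option (A).
(B) vethvedennoththig is wrong: it uses inferred instead of assumed for evidentiality.
(C) vethvedenkothgi is wrong: it uses progressive instead of perfective for aspect.
(D) vethvedenkthig is wrong: it uses conditional instead of subjunctive for mood.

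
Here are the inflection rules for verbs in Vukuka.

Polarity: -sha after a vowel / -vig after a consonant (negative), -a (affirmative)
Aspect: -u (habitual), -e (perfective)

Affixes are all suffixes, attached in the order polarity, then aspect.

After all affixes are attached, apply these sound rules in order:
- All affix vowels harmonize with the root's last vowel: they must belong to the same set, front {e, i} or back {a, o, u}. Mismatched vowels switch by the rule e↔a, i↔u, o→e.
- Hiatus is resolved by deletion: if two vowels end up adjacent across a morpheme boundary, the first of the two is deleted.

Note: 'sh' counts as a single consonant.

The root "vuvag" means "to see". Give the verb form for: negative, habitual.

Attach polarity negative -vig (after consonant 'g') → vuvagvig.
Attach aspect habitual -u → vuvagvigu.
Apply vowel harmony: vuvagvigu → vuvagvugu.
Vowel deletion: no change.

vuvagvugu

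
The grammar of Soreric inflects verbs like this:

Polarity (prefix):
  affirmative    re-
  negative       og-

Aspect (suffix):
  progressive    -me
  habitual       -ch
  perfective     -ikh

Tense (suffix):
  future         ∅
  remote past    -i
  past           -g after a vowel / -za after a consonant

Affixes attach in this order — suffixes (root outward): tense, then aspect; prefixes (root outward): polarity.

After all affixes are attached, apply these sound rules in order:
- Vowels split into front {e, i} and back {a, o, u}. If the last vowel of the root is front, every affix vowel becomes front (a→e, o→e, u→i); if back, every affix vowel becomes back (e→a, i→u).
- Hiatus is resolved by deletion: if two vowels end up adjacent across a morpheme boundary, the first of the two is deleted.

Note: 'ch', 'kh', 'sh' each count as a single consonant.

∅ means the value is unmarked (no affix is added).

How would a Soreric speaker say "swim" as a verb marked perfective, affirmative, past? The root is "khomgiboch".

Attach tense past -za (after consonant 'ch') → khomgibochza.
Attach polarity affirmative re- → rekhomgibochza.
Attach aspect perfective -ikh → rekhomgibochzaikh.
Apply vowel harmony: rekhomgibochzaikh → rakhomgibochzaukh.
Apply vowel deletion: rakhomgibochzaukh → rakhomgibochzukh.

rakhomgibochzukh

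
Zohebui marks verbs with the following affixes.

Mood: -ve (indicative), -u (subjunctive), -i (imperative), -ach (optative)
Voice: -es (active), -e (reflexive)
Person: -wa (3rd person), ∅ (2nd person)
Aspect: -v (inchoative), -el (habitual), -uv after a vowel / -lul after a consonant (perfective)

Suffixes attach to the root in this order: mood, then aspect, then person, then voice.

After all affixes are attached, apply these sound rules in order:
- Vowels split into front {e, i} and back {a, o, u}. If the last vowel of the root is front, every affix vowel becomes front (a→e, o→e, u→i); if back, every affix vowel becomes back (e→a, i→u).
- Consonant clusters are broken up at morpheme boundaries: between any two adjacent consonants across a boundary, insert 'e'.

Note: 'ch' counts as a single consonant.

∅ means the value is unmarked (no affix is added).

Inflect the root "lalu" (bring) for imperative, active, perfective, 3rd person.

Attach mood imperative -i → lalui.
Attach aspect perfective -uv (after vowel 'i') → laluiuv.
Attach person 3rd person -wa → laluiuvwa.
Attach voice active -es → laluiuvwaes.
Apply vowel harmony: laluiuvwaes → laluuuvwaas.
Apply epenthesis: laluuuvwaas → laluuuvewaas.

laluuuvewaas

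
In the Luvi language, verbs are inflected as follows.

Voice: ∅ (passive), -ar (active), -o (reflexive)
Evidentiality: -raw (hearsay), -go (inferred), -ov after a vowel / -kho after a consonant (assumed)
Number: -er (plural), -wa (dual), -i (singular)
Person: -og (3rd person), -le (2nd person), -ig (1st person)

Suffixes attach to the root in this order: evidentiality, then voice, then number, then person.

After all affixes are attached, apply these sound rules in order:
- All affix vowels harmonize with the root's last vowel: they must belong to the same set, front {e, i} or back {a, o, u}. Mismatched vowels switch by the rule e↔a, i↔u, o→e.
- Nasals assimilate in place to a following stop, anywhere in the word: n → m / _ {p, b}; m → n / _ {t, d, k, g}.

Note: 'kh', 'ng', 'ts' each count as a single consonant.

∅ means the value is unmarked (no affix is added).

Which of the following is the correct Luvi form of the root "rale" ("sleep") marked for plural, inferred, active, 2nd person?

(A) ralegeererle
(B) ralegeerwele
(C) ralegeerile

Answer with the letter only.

A

Attach evidentiality inferred -go → ralego.
Attach voice active -ar → ralegoar.
Attach number plural -er → ralegoarer.
Attach person 2nd person -le → ralegoarerle.
Apply vowel harmony: ralegoarerle → ralegeererle.
Nasal assimilation: no change.
So the correct form is ralegeererle, option (A).
(B) ralegeerwele is wrong: it uses dual instead of plural for number.
(C) ralegeerile is wrong: it uses singular instead of plural for number.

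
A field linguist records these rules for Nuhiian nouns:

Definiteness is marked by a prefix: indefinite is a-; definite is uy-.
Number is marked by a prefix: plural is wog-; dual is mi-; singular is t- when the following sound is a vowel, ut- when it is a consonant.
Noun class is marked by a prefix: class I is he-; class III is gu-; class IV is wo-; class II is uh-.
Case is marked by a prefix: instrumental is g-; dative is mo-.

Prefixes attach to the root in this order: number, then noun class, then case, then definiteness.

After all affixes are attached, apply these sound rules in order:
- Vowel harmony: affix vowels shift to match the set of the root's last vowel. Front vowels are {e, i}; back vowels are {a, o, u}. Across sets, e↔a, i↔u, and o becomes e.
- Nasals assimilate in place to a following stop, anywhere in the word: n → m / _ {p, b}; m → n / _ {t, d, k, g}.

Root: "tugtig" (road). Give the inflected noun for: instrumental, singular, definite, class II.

Attach number singular ut- (before consonant 't') → uttugtig.
Attach noun class class II uh- → uhuttugtig.
Attach case instrumental g- → guhuttugtig.
Attach definiteness definite uy- → uyguhuttugtig.
Apply vowel harmony: uyguhuttugtig → iygihittugtig.
Nasal assimilation: no change.

iygihittugtig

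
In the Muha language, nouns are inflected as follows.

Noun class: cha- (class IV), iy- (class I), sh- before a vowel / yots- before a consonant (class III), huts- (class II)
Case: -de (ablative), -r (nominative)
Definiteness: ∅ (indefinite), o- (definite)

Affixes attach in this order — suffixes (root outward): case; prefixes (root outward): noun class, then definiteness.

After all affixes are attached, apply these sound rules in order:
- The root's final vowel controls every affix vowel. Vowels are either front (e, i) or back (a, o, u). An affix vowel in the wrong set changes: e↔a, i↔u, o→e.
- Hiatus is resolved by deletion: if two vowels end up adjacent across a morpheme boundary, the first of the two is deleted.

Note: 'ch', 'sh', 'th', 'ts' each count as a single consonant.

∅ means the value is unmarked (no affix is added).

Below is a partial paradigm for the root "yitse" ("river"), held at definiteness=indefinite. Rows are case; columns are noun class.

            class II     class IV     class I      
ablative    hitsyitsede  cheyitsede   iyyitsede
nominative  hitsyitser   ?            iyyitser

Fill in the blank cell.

Attach noun class class IV cha- → chayitse.
Attach case nominative -r → chayitser.
definiteness = indefinite: zero marking, form stays chayitser.
Apply vowel harmony: chayitser → cheyitser.
Vowel deletion: no change.

cheyitser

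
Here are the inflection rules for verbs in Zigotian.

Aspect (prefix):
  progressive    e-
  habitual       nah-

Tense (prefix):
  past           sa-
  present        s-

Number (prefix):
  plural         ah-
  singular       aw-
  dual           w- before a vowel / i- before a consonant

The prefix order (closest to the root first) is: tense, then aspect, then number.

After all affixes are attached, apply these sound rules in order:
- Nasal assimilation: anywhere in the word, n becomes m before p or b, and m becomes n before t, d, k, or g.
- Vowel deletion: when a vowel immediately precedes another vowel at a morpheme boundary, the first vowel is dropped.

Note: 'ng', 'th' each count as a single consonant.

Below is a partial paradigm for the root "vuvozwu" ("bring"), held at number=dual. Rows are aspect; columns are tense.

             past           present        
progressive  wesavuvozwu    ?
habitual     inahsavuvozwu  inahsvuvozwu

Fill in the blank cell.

Attach tense present s- → svuvozwu.
Attach aspect progressive e- → esvuvozwu.
Attach number dual w- (before vowel 'e') → wesvuvozwu.
Nasal assimilation: no change.
Vowel deletion: no change.

wesvuvozwu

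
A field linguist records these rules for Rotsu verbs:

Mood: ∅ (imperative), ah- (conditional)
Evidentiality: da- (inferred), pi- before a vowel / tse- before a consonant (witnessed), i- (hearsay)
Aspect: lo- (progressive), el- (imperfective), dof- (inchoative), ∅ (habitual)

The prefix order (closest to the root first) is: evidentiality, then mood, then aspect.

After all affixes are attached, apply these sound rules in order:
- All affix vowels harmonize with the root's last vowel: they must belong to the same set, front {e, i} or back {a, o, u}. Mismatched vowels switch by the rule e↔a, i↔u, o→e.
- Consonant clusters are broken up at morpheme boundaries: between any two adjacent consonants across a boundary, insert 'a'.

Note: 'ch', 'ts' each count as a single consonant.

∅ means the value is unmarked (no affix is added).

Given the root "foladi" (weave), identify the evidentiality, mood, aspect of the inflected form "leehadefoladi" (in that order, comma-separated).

inferred, conditional, progressive

Segment: lo-ah-da-foladi.
evidentiality: da- → inferred.
mood: ah- → conditional.
aspect: lo- → progressive.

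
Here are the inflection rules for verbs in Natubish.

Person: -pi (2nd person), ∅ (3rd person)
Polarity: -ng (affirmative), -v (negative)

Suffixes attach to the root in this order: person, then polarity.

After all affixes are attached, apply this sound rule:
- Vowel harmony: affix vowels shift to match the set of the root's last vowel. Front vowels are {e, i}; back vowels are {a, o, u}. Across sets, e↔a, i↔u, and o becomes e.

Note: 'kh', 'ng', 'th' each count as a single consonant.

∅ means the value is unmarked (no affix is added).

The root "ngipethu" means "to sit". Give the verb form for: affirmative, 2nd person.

Attach person 2nd person -pi → ngipethupi.
Attach polarity affirmative -ng → ngipethuping.
Apply vowel harmony: ngipethuping → ngipethupung.

ngipethupung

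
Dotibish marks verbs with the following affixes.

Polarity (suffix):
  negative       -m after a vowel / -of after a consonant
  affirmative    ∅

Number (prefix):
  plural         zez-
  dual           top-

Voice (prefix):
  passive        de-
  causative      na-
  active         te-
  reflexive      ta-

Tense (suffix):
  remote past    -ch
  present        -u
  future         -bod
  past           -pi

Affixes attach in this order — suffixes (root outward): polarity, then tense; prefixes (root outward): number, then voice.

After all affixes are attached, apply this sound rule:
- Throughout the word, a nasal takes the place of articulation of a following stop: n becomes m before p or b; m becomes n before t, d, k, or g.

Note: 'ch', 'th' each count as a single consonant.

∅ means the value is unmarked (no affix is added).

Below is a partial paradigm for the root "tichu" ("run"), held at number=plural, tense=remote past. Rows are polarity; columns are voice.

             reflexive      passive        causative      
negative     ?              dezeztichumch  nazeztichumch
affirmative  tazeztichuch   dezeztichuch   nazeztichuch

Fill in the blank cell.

tazeztichumch

Attach polarity negative -m (after vowel 'u') → tichum.
Attach number plural zez- → zeztichum.
Attach voice reflexive ta- → tazeztichum.
Attach tense remote past -ch → tazeztichumch.
Nasal assimilation: no change.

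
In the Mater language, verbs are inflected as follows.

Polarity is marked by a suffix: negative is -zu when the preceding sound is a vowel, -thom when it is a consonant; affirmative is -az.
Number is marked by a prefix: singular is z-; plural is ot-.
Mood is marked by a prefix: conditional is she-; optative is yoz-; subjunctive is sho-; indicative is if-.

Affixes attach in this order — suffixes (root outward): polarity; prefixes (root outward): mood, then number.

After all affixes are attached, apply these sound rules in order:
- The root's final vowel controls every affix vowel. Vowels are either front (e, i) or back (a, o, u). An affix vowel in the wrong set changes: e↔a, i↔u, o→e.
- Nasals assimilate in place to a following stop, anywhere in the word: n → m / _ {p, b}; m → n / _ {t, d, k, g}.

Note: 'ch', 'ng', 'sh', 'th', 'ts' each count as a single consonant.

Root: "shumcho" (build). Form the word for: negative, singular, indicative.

zufshumchozu

Attach mood indicative if- → ifshumcho.
Attach number singular z- → zifshumcho.
Attach polarity negative -zu (after vowel 'o') → zifshumchozu.
Apply vowel harmony: zifshumchozu → zufshumchozu.
Nasal assimilation: no change.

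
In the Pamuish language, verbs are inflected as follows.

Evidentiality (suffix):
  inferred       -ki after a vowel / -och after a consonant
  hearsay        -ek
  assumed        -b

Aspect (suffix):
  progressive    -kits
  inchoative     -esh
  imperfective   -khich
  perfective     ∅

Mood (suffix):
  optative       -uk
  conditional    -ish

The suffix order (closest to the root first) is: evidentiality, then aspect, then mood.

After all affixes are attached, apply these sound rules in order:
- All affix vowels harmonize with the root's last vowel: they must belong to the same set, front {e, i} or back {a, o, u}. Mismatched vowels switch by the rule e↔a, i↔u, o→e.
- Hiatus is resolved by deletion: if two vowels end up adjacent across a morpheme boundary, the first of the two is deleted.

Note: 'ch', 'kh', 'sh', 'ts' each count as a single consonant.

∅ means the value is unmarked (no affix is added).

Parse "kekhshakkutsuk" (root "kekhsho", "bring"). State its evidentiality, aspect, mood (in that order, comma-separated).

hearsay, progressive, optative

Segment: kekhsho-ek-kits-uk.
evidentiality: -ek → hearsay.
aspect: -kits → progressive.
mood: -uk → optative.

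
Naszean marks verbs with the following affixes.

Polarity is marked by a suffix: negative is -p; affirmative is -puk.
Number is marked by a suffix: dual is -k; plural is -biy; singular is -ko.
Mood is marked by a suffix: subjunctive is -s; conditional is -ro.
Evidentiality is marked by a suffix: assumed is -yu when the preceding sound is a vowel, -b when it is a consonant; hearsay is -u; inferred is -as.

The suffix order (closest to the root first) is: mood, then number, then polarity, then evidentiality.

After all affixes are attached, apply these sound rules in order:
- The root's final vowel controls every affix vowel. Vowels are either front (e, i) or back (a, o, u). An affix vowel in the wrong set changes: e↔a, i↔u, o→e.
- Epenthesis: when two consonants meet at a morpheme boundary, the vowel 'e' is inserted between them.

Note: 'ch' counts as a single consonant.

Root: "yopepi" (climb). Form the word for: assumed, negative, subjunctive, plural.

yopepisebiyepeb

Attach mood subjunctive -s → yopepis.
Attach number plural -biy → yopepisbiy.
Attach polarity negative -p → yopepisbiyp.
Attach evidentiality assumed -b (after consonant 'p') → yopepisbiypb.
Vowel harmony: no change.
Apply epenthesis: yopepisbiypb → yopepisebiyepeb.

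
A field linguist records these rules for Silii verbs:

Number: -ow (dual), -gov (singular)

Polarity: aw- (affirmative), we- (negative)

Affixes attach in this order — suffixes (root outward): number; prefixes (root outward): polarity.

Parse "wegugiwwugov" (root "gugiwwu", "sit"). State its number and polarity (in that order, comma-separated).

Segment: we-gugiwwu-gov.
number: -gov → singular.
polarity: we- → negative.

singular, negative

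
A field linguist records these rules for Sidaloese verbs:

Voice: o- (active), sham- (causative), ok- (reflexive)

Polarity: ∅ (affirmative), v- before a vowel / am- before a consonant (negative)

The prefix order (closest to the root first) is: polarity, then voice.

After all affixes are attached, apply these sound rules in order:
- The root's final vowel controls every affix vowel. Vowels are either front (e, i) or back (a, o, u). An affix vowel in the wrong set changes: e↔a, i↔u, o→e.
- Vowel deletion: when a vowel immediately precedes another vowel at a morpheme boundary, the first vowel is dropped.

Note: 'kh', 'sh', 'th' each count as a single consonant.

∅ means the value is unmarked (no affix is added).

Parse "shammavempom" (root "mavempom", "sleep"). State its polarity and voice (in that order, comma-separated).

affirmative, causative

Segment: sham-mavempom.
polarity: ∅ → affirmative.
voice: sham- → causative.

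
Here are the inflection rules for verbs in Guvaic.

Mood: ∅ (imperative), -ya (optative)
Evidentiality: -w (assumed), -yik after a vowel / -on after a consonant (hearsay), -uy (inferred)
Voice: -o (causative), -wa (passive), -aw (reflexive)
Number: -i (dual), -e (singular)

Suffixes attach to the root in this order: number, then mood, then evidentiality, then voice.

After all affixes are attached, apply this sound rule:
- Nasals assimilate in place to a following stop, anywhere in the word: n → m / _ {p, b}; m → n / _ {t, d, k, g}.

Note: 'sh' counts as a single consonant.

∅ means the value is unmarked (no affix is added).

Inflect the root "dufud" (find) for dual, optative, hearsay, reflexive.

dufudiyayikaw

Attach number dual -i → dufudi.
Attach mood optative -ya → dufudiya.
Attach evidentiality hearsay -yik (after vowel 'a') → dufudiyayik.
Attach voice reflexive -aw → dufudiyayikaw.
Nasal assimilation: no change.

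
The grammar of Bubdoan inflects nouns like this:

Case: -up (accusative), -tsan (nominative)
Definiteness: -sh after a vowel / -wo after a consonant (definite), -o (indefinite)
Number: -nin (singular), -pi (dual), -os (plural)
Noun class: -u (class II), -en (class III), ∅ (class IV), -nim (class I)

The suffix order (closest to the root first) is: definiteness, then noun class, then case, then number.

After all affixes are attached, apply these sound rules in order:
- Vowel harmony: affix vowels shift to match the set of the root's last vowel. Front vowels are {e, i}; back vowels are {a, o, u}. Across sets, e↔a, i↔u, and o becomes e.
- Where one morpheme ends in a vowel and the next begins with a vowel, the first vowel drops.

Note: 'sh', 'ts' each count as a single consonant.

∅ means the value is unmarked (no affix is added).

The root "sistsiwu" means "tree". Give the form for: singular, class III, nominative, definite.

sistsiwushantsannun

Attach definiteness definite -sh (after vowel 'u') → sistsiwush.
Attach noun class class III -en → sistsiwushen.
Attach case nominative -tsan → sistsiwushentsan.
Attach number singular -nin → sistsiwushentsannin.
Apply vowel harmony: sistsiwushentsannin → sistsiwushantsannun.
Vowel deletion: no change.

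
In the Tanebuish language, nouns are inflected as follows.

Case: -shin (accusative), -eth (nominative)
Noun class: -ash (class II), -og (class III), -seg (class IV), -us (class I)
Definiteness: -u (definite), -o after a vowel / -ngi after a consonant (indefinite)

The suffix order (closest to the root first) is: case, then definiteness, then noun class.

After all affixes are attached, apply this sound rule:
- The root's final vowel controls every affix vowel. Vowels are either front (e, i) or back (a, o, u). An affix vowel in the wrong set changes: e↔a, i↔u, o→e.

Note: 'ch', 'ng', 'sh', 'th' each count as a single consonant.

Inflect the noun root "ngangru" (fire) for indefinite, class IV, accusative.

Attach case accusative -shin → ngangrushin.
Attach definiteness indefinite -ngi (after consonant 'n') → ngangrushinngi.
Attach noun class class IV -seg → ngangrushinngiseg.
Apply vowel harmony: ngangrushinngiseg → ngangrushunngusag.

ngangrushunngusag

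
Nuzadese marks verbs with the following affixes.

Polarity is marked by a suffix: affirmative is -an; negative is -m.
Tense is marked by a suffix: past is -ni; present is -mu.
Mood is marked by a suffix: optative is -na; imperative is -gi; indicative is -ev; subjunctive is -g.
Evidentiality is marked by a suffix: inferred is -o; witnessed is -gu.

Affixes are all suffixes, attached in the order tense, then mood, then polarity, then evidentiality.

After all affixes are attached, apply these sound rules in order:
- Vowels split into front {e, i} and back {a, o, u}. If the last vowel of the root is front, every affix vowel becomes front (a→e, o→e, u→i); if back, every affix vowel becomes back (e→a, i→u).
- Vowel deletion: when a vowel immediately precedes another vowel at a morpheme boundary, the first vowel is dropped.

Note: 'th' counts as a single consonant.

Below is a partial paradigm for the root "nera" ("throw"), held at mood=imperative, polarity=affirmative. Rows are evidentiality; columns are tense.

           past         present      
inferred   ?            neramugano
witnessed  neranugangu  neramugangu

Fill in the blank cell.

Attach tense past -ni → nerani.
Attach mood imperative -gi → neranigi.
Attach polarity affirmative -an → neranigian.
Attach evidentiality inferred -o → neranigiano.
Apply vowel harmony: neranigiano → neranuguano.
Apply vowel deletion: neranuguano → neranugano.

neranugano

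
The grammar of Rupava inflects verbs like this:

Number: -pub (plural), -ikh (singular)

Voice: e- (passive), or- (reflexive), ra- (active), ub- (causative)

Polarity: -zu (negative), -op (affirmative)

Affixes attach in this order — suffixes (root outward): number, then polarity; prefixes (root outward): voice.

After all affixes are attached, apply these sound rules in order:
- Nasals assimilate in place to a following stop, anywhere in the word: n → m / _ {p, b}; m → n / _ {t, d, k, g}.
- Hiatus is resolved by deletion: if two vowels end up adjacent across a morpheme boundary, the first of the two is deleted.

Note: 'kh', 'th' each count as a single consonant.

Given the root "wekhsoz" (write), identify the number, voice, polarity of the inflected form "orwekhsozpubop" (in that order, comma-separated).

plural, reflexive, affirmative

Segment: or-wekhsoz-pub-op.
number: -pub → plural.
voice: or- → reflexive.
polarity: -op → affirmative.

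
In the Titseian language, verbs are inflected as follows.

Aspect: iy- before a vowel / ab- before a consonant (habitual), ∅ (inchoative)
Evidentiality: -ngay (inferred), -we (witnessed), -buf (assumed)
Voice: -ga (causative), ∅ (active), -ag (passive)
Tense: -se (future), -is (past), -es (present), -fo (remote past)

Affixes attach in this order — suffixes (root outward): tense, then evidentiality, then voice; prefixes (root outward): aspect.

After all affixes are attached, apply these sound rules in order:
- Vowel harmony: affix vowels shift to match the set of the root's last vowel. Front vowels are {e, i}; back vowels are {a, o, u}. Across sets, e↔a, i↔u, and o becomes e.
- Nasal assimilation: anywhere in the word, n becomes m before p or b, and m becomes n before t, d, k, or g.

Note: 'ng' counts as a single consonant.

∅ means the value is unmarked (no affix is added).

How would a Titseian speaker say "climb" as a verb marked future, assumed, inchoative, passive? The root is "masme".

aspect = inchoative: zero marking, form stays masme.
Attach tense future -se → masmese.
Attach evidentiality assumed -buf → masmesebuf.
Attach voice passive -ag → masmesebufag.
Apply vowel harmony: masmesebufag → masmesebifeg.
Nasal assimilation: no change.

masmesebifeg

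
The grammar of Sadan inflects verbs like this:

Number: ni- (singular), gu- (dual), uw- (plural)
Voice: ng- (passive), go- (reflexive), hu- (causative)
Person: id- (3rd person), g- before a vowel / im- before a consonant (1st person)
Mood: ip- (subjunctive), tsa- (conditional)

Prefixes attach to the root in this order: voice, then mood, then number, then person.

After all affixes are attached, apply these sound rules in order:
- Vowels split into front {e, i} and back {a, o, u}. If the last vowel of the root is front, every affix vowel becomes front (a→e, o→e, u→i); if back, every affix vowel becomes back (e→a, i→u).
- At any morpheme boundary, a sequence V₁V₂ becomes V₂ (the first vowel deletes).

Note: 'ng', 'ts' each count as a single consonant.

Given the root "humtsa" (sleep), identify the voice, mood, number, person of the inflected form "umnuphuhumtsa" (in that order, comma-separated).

causative, subjunctive, singular, 1st person

Segment: im-ni-ip-hu-humtsa.
voice: hu- → causative.
mood: ip- → subjunctive.
number: ni- → singular.
person: g/im- → 1st person.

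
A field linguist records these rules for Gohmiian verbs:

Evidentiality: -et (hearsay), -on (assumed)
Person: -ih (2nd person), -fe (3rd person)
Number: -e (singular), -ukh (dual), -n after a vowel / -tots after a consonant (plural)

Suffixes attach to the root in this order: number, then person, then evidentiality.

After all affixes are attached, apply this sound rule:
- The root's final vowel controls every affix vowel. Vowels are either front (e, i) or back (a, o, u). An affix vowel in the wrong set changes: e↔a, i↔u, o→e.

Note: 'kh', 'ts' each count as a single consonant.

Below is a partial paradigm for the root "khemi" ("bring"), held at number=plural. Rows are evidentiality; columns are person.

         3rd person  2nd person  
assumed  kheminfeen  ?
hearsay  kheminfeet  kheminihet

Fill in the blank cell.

Attach number plural -n (after vowel 'i') → khemin.
Attach person 2nd person -ih → kheminih.
Attach evidentiality assumed -on → kheminihon.
Apply vowel harmony: kheminihon → kheminihen.

kheminihen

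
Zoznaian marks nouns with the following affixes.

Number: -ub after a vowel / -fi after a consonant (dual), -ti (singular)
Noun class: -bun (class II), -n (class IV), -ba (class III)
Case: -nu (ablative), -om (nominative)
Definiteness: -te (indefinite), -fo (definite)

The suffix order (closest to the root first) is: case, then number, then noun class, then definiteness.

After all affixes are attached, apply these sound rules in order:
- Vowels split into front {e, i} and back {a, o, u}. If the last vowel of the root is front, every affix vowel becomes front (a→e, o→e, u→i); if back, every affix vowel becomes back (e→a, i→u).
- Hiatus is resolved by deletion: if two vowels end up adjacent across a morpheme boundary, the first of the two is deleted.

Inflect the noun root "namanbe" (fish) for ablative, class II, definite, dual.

Attach case ablative -nu → namanbenu.
Attach number dual -ub (after vowel 'u') → namanbenuub.
Attach noun class class II -bun → namanbenuubbun.
Attach definiteness definite -fo → namanbenuubbunfo.
Apply vowel harmony: namanbenuubbunfo → namanbeniibbinfe.
Apply vowel deletion: namanbeniibbinfe → namanbenibbinfe.

namanbenibbinfe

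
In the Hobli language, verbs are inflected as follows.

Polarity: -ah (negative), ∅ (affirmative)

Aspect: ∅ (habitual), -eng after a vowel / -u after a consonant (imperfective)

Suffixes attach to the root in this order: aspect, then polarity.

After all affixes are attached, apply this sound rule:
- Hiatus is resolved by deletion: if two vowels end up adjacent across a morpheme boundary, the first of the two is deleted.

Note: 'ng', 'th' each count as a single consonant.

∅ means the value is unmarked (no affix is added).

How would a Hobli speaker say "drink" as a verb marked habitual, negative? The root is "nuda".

aspect = habitual: zero marking, form stays nuda.
Attach polarity negative -ah → nudaah.
Apply vowel deletion: nudaah → nudah.

nudah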